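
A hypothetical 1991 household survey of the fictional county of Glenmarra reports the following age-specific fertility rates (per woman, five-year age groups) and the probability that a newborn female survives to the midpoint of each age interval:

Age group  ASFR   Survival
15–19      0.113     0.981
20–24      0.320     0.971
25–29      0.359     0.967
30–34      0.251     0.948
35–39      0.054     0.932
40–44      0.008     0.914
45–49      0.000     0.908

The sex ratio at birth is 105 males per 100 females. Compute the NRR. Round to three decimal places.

Proportion female at birth = 100 / (100 + 105) = 0.48780.
Per-age-group product (5 × ASFR × survival probability):
  15–19: 5 × 0.113 × 0.981 = 0.55427
  20–24: 5 × 0.320 × 0.971 = 1.55360
  25–29: 5 × 0.359 × 0.967 = 1.73577
  30–34: 5 × 0.251 × 0.948 = 1.18974
  35–39: 5 × 0.054 × 0.932 = 0.25164
  40–44: 5 × 0.008 × 0.914 = 0.03656
  45–49: 5 × 0.000 × 0.908 = 0.00000
Sum = 5.32158
NRR = 0.48780 × 5.32158 = 2.59587
An NRR exceeding 1 indicates intrinsic growth under these rates.

2.596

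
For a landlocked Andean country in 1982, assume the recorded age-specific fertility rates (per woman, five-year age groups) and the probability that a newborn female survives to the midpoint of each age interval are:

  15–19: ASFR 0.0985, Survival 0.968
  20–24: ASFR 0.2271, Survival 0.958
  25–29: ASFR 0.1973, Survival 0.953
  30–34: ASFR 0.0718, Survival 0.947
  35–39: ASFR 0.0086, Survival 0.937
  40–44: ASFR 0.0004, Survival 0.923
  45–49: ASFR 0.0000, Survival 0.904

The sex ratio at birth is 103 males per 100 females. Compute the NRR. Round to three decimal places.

1.422

Proportion female at birth = 100 / (100 + 103) = 0.49261.
Survival-weighted fertility by age (5·fₓ·Sₓ):
  15–19: 5 × 0.0985 × 0.968 = 0.47674
  20–24: 5 × 0.2271 × 0.958 = 1.08781
  25–29: 5 × 0.1973 × 0.953 = 0.94013
  30–34: 5 × 0.0718 × 0.947 = 0.33997
  35–39: 5 × 0.0086 × 0.937 = 0.04029
  40–44: 5 × 0.0004 × 0.923 = 0.00185
  45–49: 5 × 0.0000 × 0.904 = 0.00000
Sum = 2.88679
NRR = 0.49261 × 2.88679 = 1.42206
NRR > 1, so each generation more than replaces itself.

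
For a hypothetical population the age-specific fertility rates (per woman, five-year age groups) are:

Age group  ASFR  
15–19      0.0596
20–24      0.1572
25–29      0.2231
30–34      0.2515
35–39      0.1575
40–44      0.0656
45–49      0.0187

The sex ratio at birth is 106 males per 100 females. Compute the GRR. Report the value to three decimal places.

2.265

Proportion female at birth = 100 / (100 + 106) = 0.48544.
Sum of ASFRs = 0.0596 + 0.1572 + 0.2231 + 0.2515 + 0.1575 + 0.0656 + 0.0187 = 0.9332
TFR = 5 × 0.9332 = 4.666
GRR = 0.48544 × 4.666 = 2.26506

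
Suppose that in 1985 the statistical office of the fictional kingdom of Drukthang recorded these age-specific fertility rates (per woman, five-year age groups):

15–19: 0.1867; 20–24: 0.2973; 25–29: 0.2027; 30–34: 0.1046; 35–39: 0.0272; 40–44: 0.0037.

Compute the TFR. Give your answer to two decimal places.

4.11

Sum of ASFRs = 0.1867 + 0.2973 + 0.2027 + 0.1046 + 0.0272 + 0.0037 = 0.8222
TFR = 5 × 0.8222 = 4.111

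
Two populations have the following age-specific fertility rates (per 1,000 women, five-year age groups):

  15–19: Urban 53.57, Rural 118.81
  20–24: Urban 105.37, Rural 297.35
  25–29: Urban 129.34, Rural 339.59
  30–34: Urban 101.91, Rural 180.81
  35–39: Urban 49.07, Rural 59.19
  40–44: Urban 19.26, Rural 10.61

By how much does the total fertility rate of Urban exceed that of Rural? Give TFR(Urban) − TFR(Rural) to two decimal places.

-2.74

Urban:
  Sum of ASFRs = 53.57 + 105.37 + 129.34 + 101.91 + 49.07 + 19.26 = 458.52
  TFR = 5 × 458.52 / 1000 = 2.2926
Rural:
  Sum of ASFRs = 118.81 + 297.35 + 339.59 + 180.81 + 59.19 + 10.61 = 1006.36
  TFR = 5 × 1006.36 / 1000 = 5.0318
Difference = 2.2926 − 5.0318 = -2.7392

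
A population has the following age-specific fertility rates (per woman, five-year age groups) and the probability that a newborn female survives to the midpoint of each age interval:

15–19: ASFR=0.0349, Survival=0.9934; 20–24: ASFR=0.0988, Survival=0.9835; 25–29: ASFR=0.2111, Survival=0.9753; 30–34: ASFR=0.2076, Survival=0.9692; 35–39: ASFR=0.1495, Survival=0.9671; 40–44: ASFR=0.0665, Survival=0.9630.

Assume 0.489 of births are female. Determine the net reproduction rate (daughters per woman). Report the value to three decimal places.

1.828

Proportion female at birth = 0.489.
Weighting each age-specific rate by interval width and survival:
  15–19: 5 × 0.0349 × 0.9934 = 0.17335
  20–24: 5 × 0.0988 × 0.9835 = 0.48585
  25–29: 5 × 0.2111 × 0.9753 = 1.02943
  30–34: 5 × 0.2076 × 0.9692 = 1.00603
  35–39: 5 × 0.1495 × 0.9671 = 0.72291
  40–44: 5 × 0.0665 × 0.9630 = 0.32020
Sum = 3.73777
NRR = 0.489 × 3.73777 = 1.82777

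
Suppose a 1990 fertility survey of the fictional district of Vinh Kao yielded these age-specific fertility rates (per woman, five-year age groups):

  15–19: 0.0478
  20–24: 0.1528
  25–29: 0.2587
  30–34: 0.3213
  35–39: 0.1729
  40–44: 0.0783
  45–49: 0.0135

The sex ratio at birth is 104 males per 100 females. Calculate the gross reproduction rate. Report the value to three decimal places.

2.562

Proportion female at birth = 100 / (100 + 104) = 0.49020.
Sum of ASFRs = 0.0478 + 0.1528 + 0.2587 + 0.3213 + 0.1729 + 0.0783 + 0.0135 = 1.0453
TFR = 5 × 1.0453 = 5.2265
GRR = 0.49020 × 5.2265 = 2.56203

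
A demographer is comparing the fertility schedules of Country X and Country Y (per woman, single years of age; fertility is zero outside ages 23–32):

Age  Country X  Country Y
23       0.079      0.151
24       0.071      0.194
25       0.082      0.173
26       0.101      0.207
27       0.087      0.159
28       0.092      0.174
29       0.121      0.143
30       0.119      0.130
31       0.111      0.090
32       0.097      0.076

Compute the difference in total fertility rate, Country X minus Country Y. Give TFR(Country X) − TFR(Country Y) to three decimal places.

Country X:
  Sum of ASFRs = 0.079 + 0.071 + 0.082 + 0.101 + 0.087 + 0.092 + 0.121 + 0.119 + 0.111 + 0.097 = 0.960
  TFR = 0.96
Country Y:
  Sum of ASFRs = 0.151 + 0.194 + 0.173 + 0.207 + 0.159 + 0.174 + 0.143 + 0.130 + 0.090 + 0.076 = 1.497
  TFR = 1.497
Difference = 0.96 − 1.497 = -0.537

-0.537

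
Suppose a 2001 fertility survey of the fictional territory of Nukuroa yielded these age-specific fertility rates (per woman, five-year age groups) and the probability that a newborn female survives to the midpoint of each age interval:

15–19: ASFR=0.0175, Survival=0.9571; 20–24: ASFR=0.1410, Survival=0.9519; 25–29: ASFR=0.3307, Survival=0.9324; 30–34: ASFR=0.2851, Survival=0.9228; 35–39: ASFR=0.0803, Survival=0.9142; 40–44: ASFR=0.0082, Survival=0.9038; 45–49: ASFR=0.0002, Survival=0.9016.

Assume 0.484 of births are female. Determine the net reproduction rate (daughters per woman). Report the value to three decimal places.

1.944

Proportion female at birth = 0.484.
Weighting each age-specific rate by interval width and survival:
  15–19: 5 × 0.0175 × 0.9571 = 0.08375
  20–24: 5 × 0.1410 × 0.9519 = 0.67109
  25–29: 5 × 0.3307 × 0.9324 = 1.54172
  30–34: 5 × 0.2851 × 0.9228 = 1.31545
  35–39: 5 × 0.0803 × 0.9142 = 0.36705
  40–44: 5 × 0.0082 × 0.9038 = 0.03706
  45–49: 5 × 0.0002 × 0.9016 = 0.00090
Sum = 4.01702
NRR = 0.484 × 4.01702 = 1.94424
With NRR above 1 the population is above replacement fertility.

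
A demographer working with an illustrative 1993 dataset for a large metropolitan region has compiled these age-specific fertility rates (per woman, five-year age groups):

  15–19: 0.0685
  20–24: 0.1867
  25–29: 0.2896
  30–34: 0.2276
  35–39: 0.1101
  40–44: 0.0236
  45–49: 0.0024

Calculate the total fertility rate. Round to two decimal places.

Sum of ASFRs = 0.0685 + 0.1867 + 0.2896 + 0.2276 + 0.1101 + 0.0236 + 0.0024 = 0.9085
TFR = 5 × 0.9085 = 4.5425

4.54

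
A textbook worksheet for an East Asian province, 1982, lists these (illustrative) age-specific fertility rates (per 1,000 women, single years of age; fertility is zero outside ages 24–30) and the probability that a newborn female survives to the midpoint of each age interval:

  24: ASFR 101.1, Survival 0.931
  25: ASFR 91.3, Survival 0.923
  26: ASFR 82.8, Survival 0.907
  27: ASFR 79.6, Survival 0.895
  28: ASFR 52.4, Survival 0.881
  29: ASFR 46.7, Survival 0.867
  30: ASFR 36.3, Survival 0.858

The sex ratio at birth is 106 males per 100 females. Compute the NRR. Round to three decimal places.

0.215

Proportion female at birth = 100 / (100 + 106) = 0.48544.
Each age group contributes 1 × ASFR × survival:
  24: 1 × 101.1/1000 × 0.931 = 0.09412
  25: 1 × 91.3/1000 × 0.923 = 0.08427
  26: 1 × 82.8/1000 × 0.907 = 0.07510
  27: 1 × 79.6/1000 × 0.895 = 0.07124
  28: 1 × 52.4/1000 × 0.881 = 0.04616
  29: 1 × 46.7/1000 × 0.867 = 0.04049
  30: 1 × 36.3/1000 × 0.858 = 0.03115
Sum = 0.44253
NRR = 0.48544 × 0.44253 = 0.21482
An NRR under 1 implies long-run decline under these rates.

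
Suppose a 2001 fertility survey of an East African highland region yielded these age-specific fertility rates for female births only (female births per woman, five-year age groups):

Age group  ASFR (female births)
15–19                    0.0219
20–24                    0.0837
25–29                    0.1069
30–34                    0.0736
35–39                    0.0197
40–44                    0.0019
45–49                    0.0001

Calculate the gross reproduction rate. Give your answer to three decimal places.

1.539

Sum of female ASFRs = 0.0219 + 0.0837 + 0.1069 + 0.0736 + 0.0197 + 0.0019 + 0.0001 = 0.3078
GRR = 5 × 0.3078 = 1.539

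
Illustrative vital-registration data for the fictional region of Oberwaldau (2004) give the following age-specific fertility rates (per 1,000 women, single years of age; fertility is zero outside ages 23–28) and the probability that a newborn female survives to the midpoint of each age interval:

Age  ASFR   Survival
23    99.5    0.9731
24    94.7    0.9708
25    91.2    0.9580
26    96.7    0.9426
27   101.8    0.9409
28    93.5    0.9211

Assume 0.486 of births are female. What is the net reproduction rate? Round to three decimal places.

Proportion female at birth = 0.486.
Each age group contributes 1 × ASFR × survival:
  23: 1 × 99.5/1000 × 0.9731 = 0.09682
  24: 1 × 94.7/1000 × 0.9708 = 0.09193
  25: 1 × 91.2/1000 × 0.9580 = 0.08737
  26: 1 × 96.7/1000 × 0.9426 = 0.09115
  27: 1 × 101.8/1000 × 0.9409 = 0.09578
  28: 1 × 93.5/1000 × 0.9211 = 0.08612
Sum = 0.54917
NRR = 0.486 × 0.54917 = 0.26690
NRR < 1, so the cohort does not fully replace itself.

0.267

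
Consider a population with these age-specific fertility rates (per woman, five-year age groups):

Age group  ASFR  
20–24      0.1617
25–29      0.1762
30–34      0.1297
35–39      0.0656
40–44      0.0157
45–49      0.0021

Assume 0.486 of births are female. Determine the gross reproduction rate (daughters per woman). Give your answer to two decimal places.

1.34

Proportion female at birth = 0.486.
Sum of ASFRs = 0.1617 + 0.1762 + 0.1297 + 0.0656 + 0.0157 + 0.0021 = 0.5510
TFR = 5 × 0.5510 = 2.755
GRR = 0.486 × 2.755 = 1.33893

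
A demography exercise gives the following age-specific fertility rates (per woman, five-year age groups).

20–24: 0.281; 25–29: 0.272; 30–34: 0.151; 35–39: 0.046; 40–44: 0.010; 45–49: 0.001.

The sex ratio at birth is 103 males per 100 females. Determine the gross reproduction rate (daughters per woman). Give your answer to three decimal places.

Proportion female at birth = 100 / (100 + 103) = 0.49261.
Sum of ASFRs = 0.281 + 0.272 + 0.151 + 0.046 + 0.010 + 0.001 = 0.761
TFR = 5 × 0.761 = 3.805
GRR = 0.49261 × 3.805 = 1.87438

1.874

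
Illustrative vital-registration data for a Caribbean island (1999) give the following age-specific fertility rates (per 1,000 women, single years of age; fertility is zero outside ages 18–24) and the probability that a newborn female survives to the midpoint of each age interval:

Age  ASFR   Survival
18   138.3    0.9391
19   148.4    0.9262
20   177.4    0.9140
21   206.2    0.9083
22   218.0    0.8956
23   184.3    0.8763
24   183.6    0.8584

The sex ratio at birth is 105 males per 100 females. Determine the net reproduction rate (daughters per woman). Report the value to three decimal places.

0.552

Proportion female at birth = 100 / (100 + 105) = 0.48780.
Survival-weighted fertility by age (1·fₓ·Sₓ):
  18: 1 × 138.3/1000 × 0.9391 = 0.12988
  19: 1 × 148.4/1000 × 0.9262 = 0.13745
  20: 1 × 177.4/1000 × 0.9140 = 0.16214
  21: 1 × 206.2/1000 × 0.9083 = 0.18729
  22: 1 × 218.0/1000 × 0.8956 = 0.19524
  23: 1 × 184.3/1000 × 0.8763 = 0.16150
  24: 1 × 183.6/1000 × 0.8584 = 0.15760
Sum = 1.13110
NRR = 0.48780 × 1.13110 = 0.55175
NRR < 1, so the cohort does not fully replace itself.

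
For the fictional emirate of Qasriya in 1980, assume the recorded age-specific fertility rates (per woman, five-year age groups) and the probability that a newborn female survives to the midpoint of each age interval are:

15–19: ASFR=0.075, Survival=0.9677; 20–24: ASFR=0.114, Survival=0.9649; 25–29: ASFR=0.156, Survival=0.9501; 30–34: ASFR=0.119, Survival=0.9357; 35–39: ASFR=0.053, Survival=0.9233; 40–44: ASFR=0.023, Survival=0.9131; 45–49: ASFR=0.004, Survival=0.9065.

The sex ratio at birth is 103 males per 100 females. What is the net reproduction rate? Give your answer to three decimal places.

1.270

Proportion female at birth = 100 / (100 + 103) = 0.49261.
Per-age-group product (5 × ASFR × survival probability):
  15–19: 5 × 0.075 × 0.9677 = 0.36289
  20–24: 5 × 0.114 × 0.9649 = 0.54999
  25–29: 5 × 0.156 × 0.9501 = 0.74108
  30–34: 5 × 0.119 × 0.9357 = 0.55674
  35–39: 5 × 0.053 × 0.9233 = 0.24467
  40–44: 5 × 0.023 × 0.9131 = 0.10501
  45–49: 5 × 0.004 × 0.9065 = 0.01813
Sum = 2.57851
NRR = 0.49261 × 2.57851 = 1.27020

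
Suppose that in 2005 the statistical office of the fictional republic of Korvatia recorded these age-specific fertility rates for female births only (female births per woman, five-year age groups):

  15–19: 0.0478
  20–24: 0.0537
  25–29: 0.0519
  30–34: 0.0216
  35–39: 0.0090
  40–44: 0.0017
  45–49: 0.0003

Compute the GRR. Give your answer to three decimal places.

Sum of female ASFRs = 0.0478 + 0.0537 + 0.0519 + 0.0216 + 0.0090 + 0.0017 + 0.0003 = 0.1860
GRR = 5 × 0.1860 = 0.93

0.930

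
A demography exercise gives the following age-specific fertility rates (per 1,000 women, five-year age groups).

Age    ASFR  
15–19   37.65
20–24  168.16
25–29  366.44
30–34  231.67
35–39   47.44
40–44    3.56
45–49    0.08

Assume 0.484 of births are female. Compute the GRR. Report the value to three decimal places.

2.069

Proportion female at birth = 0.484.
Sum of ASFRs = 37.65 + 168.16 + 366.44 + 231.67 + 47.44 + 3.56 + 0.08 = 855.00
TFR = 5 × 855.00 / 1000 = 4.275
GRR = 0.484 × 4.275 = 2.06910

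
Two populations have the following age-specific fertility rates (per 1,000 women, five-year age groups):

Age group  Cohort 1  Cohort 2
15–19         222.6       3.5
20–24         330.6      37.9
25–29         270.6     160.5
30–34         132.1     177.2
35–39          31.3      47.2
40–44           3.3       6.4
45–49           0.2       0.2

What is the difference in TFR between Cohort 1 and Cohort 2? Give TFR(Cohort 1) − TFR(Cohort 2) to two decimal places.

Cohort 1:
  Sum of ASFRs = 222.6 + 330.6 + 270.6 + 132.1 + 31.3 + 3.3 + 0.2 = 990.7
  TFR = 5 × 990.7 / 1000 = 4.9535
Cohort 2:
  Sum of ASFRs = 3.5 + 37.9 + 160.5 + 177.2 + 47.2 + 6.4 + 0.2 = 432.9
  TFR = 5 × 432.9 / 1000 = 2.1645
Difference = 4.9535 − 2.1645 = 2.789

2.79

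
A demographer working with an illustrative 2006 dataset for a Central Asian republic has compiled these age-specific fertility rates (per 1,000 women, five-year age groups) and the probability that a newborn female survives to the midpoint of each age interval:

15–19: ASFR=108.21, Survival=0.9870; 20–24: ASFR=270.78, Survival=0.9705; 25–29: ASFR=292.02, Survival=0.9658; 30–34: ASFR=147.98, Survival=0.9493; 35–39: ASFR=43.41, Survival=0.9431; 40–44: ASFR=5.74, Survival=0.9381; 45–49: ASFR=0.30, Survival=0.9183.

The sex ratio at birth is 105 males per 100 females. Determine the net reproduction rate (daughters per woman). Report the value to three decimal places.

Proportion female at birth = 100 / (100 + 105) = 0.48780.
Weighting each age-specific rate by interval width and survival:
  15–19: 5 × 108.21/1000 × 0.9870 = 0.53402
  20–24: 5 × 270.78/1000 × 0.9705 = 1.31396
  25–29: 5 × 292.02/1000 × 0.9658 = 1.41016
  30–34: 5 × 147.98/1000 × 0.9493 = 0.70239
  35–39: 5 × 43.41/1000 × 0.9431 = 0.20470
  40–44: 5 × 5.74/1000 × 0.9381 = 0.02692
  45–49: 5 × 0.30/1000 × 0.9183 = 0.00138
Sum = 4.19353
NRR = 0.48780 × 4.19353 = 2.04560

2.046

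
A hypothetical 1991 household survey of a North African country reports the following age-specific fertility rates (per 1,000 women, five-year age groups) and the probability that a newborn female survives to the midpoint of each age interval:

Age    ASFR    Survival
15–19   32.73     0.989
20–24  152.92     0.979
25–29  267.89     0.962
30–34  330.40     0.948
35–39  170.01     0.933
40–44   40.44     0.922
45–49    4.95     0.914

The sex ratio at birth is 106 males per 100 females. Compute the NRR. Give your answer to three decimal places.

Proportion female at birth = 100 / (100 + 106) = 0.48544.
Per-age-group product (5 × ASFR × survival probability):
  15–19: 5 × 32.73/1000 × 0.989 = 0.16185
  20–24: 5 × 152.92/1000 × 0.979 = 0.74854
  25–29: 5 × 267.89/1000 × 0.962 = 1.28855
  30–34: 5 × 330.40/1000 × 0.948 = 1.56610
  35–39: 5 × 170.01/1000 × 0.933 = 0.79310
  40–44: 5 × 40.44/1000 × 0.922 = 0.18643
  45–49: 5 × 4.95/1000 × 0.914 = 0.02262
Sum = 4.76719
NRR = 0.48544 × 4.76719 = 2.31418
NRR > 1, so each generation more than replaces itself.

2.314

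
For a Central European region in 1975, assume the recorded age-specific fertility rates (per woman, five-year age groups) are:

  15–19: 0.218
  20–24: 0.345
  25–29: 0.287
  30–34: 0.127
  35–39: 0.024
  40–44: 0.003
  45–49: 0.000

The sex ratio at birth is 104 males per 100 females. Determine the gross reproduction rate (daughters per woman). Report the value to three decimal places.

Proportion female at birth = 100 / (100 + 104) = 0.49020.
Sum of ASFRs = 0.218 + 0.345 + 0.287 + 0.127 + 0.024 + 0.003 + 0.000 = 1.004
TFR = 5 × 1.004 = 5.02
GRR = 0.49020 × 5.02 = 2.46080

2.461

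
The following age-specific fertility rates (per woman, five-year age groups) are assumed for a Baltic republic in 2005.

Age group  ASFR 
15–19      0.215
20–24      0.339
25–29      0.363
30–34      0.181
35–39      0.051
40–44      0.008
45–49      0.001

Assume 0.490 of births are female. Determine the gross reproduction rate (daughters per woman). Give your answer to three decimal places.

2.837

Proportion female at birth = 0.490.
Sum of ASFRs = 0.215 + 0.339 + 0.363 + 0.181 + 0.051 + 0.008 + 0.001 = 1.158
TFR = 5 × 1.158 = 5.79
GRR = 0.490 × 5.79 = 2.83710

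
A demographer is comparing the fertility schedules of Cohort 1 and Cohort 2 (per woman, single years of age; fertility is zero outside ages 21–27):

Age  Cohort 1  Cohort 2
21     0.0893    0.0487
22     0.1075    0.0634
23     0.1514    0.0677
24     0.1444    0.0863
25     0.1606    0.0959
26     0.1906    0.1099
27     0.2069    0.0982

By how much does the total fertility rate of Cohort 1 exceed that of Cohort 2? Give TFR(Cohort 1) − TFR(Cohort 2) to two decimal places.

Cohort 1:
  Sum of ASFRs = 0.0893 + 0.1075 + 0.1514 + 0.1444 + 0.1606 + 0.1906 + 0.2069 = 1.0507
  TFR = 1.0507
Cohort 2:
  Sum of ASFRs = 0.0487 + 0.0634 + 0.0677 + 0.0863 + 0.0959 + 0.1099 + 0.0982 = 0.5701
  TFR = 0.5701
Difference = 1.0507 − 0.5701 = 0.4806

0.48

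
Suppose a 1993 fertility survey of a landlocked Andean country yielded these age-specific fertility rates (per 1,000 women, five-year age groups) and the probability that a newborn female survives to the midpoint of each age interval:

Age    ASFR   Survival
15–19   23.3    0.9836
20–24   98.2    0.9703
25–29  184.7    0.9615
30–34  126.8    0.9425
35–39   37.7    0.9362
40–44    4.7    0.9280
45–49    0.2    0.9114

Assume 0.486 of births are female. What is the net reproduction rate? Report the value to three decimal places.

Proportion female at birth = 0.486.
Weighting each age-specific rate by interval width and survival:
  15–19: 5 × 23.3/1000 × 0.9836 = 0.11459
  20–24: 5 × 98.2/1000 × 0.9703 = 0.47642
  25–29: 5 × 184.7/1000 × 0.9615 = 0.88795
  30–34: 5 × 126.8/1000 × 0.9425 = 0.59755
  35–39: 5 × 37.7/1000 × 0.9362 = 0.17647
  40–44: 5 × 4.7/1000 × 0.9280 = 0.02181
  45–49: 5 × 0.2/1000 × 0.9114 = 0.00091
Sum = 2.27570
NRR = 0.486 × 2.27570 = 1.10599

1.106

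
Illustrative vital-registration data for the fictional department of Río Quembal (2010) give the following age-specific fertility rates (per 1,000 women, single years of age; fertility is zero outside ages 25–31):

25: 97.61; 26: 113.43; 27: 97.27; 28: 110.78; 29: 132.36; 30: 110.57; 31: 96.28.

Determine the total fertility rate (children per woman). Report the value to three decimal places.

Sum of ASFRs = 97.61 + 113.43 + 97.27 + 110.78 + 132.36 + 110.57 + 96.28 = 758.30
TFR = 758.30 / 1000 = 0.7583

0.758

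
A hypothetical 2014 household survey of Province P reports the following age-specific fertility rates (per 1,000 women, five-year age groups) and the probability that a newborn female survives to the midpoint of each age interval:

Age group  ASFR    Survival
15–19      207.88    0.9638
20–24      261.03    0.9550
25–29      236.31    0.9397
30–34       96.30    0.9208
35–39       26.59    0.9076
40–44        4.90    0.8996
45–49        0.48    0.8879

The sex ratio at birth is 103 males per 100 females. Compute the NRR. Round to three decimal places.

1.944

Proportion female at birth = 100 / (100 + 103) = 0.49261.
Survival-weighted fertility by age (5·fₓ·Sₓ):
  15–19: 5 × 207.88/1000 × 0.9638 = 1.00177
  20–24: 5 × 261.03/1000 × 0.9550 = 1.24642
  25–29: 5 × 236.31/1000 × 0.9397 = 1.11030
  30–34: 5 × 96.30/1000 × 0.9208 = 0.44337
  35–39: 5 × 26.59/1000 × 0.9076 = 0.12067
  40–44: 5 × 4.90/1000 × 0.8996 = 0.02204
  45–49: 5 × 0.48/1000 × 0.8879 = 0.00213
Sum = 3.94670
NRR = 0.49261 × 3.94670 = 1.94418
With NRR above 1 the population is above replacement fertility.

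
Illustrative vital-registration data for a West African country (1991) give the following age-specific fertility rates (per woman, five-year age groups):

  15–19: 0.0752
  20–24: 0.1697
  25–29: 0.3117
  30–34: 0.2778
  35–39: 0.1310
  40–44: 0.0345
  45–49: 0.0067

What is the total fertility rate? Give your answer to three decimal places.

5.033

Sum of ASFRs = 0.0752 + 0.1697 + 0.3117 + 0.2778 + 0.1310 + 0.0345 + 0.0067 = 1.0066
TFR = 5 × 1.0066 = 5.033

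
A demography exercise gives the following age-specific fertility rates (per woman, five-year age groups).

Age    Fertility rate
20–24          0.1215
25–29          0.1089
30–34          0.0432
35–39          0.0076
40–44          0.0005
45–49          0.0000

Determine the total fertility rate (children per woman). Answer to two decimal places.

1.41

Sum of ASFRs = 0.1215 + 0.1089 + 0.0432 + 0.0076 + 0.0005 + 0.0000 = 0.2817
TFR = 5 × 0.2817 = 1.4085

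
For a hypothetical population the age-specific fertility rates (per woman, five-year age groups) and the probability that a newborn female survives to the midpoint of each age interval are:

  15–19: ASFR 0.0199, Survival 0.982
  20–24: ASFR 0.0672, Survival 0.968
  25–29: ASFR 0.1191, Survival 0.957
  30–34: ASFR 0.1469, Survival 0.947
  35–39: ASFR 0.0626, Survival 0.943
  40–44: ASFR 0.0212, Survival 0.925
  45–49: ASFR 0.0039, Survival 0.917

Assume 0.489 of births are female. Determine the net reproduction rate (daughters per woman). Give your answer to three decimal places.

1.027

Proportion female at birth = 0.489.
Survival-weighted fertility by age (5·fₓ·Sₓ):
  15–19: 5 × 0.0199 × 0.982 = 0.09771
  20–24: 5 × 0.0672 × 0.968 = 0.32525
  25–29: 5 × 0.1191 × 0.957 = 0.56989
  30–34: 5 × 0.1469 × 0.947 = 0.69557
  35–39: 5 × 0.0626 × 0.943 = 0.29516
  40–44: 5 × 0.0212 × 0.925 = 0.09805
  45–49: 5 × 0.0039 × 0.917 = 0.01788
Sum = 2.09951
NRR = 0.489 × 2.09951 = 1.02666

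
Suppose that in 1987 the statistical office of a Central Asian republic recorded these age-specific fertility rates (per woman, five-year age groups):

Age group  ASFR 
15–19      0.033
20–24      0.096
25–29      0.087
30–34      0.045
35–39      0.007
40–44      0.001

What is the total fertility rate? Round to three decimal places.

Sum of ASFRs = 0.033 + 0.096 + 0.087 + 0.045 + 0.007 + 0.001 = 0.269
TFR = 5 × 0.269 = 1.345

1.345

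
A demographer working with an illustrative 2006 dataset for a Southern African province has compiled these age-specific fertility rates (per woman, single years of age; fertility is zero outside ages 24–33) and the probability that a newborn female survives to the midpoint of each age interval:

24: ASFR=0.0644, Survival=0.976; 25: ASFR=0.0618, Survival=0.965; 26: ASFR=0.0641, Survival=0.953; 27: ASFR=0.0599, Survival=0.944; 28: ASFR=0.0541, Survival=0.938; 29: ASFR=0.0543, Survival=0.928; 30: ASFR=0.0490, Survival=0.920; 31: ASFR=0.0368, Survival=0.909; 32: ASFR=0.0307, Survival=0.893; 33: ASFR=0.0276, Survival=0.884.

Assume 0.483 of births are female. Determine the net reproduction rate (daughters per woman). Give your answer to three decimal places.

0.228

Proportion female at birth = 0.483.
Each age group contributes 1 × ASFR × survival:
  24: 1 × 0.0644 × 0.976 = 0.06285
  25: 1 × 0.0618 × 0.965 = 0.05964
  26: 1 × 0.0641 × 0.953 = 0.06109
  27: 1 × 0.0599 × 0.944 = 0.05655
  28: 1 × 0.0541 × 0.938 = 0.05075
  29: 1 × 0.0543 × 0.928 = 0.05039
  30: 1 × 0.0490 × 0.920 = 0.04508
  31: 1 × 0.0368 × 0.909 = 0.03345
  32: 1 × 0.0307 × 0.893 = 0.02742
  33: 1 × 0.0276 × 0.884 = 0.02440
Sum = 0.47162
NRR = 0.483 × 0.47162 = 0.22779
An NRR under 1 implies long-run decline under these rates.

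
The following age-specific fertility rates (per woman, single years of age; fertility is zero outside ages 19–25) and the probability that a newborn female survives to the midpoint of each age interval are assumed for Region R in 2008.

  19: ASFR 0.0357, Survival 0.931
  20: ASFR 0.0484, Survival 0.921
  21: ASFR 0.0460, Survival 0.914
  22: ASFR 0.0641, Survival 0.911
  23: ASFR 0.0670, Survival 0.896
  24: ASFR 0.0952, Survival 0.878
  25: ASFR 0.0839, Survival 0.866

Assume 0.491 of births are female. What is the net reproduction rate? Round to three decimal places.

Proportion female at birth = 0.491.
Each age group contributes 1 × ASFR × survival:
  19: 1 × 0.0357 × 0.931 = 0.03324
  20: 1 × 0.0484 × 0.921 = 0.04458
  21: 1 × 0.0460 × 0.914 = 0.04204
  22: 1 × 0.0641 × 0.911 = 0.05840
  23: 1 × 0.0670 × 0.896 = 0.06003
  24: 1 × 0.0952 × 0.878 = 0.08359
  25: 1 × 0.0839 × 0.866 = 0.07266
Sum = 0.39454
NRR = 0.491 × 0.39454 = 0.19372

0.194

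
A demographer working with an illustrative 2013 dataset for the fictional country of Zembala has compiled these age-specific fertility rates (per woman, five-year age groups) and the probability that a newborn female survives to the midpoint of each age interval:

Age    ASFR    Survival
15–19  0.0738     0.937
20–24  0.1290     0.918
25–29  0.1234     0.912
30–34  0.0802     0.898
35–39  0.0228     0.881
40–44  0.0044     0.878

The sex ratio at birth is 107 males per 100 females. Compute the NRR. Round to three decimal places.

0.957

Proportion female at birth = 100 / (100 + 107) = 0.48309.
Weighting each age-specific rate by interval width and survival:
  15–19: 5 × 0.0738 × 0.937 = 0.34575
  20–24: 5 × 0.1290 × 0.918 = 0.59211
  25–29: 5 × 0.1234 × 0.912 = 0.56270
  30–34: 5 × 0.0802 × 0.898 = 0.36010
  35–39: 5 × 0.0228 × 0.881 = 0.10043
  40–44: 5 × 0.0044 × 0.878 = 0.01932
Sum = 1.98041
NRR = 0.48309 × 1.98041 = 0.95672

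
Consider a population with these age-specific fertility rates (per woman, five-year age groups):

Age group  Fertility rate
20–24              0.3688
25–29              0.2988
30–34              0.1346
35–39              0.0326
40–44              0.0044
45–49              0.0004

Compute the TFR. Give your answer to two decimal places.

Sum of ASFRs = 0.3688 + 0.2988 + 0.1346 + 0.0326 + 0.0044 + 0.0004 = 0.8396
TFR = 5 × 0.8396 = 4.198

4.20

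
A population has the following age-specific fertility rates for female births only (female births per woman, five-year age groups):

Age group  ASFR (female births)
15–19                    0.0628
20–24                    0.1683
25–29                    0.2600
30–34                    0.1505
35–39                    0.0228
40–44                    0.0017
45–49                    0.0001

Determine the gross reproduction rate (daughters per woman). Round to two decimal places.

Sum of female ASFRs = 0.0628 + 0.1683 + 0.2600 + 0.1505 + 0.0228 + 0.0017 + 0.0001 = 0.6662
GRR = 5 × 0.6662 = 3.331

3.33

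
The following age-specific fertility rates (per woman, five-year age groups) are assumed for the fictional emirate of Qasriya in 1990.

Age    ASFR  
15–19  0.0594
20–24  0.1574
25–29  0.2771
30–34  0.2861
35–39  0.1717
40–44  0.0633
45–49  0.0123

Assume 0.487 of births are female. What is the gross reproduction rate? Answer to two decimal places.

Proportion female at birth = 0.487.
Sum of ASFRs = 0.0594 + 0.1574 + 0.2771 + 0.2861 + 0.1717 + 0.0633 + 0.0123 = 1.0273
TFR = 5 × 1.0273 = 5.1365
GRR = 0.487 × 5.1365 = 2.50148

2.50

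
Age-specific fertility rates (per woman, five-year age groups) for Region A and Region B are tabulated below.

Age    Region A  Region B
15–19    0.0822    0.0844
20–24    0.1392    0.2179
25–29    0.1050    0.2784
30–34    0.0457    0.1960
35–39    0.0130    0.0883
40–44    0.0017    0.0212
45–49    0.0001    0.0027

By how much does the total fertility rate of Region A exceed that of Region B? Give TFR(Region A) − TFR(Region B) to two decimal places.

-2.51

Region A:
  Sum of ASFRs = 0.0822 + 0.1392 + 0.1050 + 0.0457 + 0.0130 + 0.0017 + 0.0001 = 0.3869
  TFR = 5 × 0.3869 = 1.9345
Region B:
  Sum of ASFRs = 0.0844 + 0.2179 + 0.2784 + 0.1960 + 0.0883 + 0.0212 + 0.0027 = 0.8889
  TFR = 5 × 0.8889 = 4.4445
Difference = 1.9345 − 4.4445 = -2.51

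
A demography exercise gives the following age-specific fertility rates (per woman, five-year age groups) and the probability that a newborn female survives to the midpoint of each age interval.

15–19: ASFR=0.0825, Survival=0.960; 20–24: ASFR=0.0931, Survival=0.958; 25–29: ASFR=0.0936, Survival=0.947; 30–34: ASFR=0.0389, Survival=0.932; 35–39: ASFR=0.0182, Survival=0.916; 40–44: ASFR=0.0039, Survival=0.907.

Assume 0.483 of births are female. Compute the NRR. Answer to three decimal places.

Proportion female at birth = 0.483.
Weighting each age-specific rate by interval width and survival:
  15–19: 5 × 0.0825 × 0.960 = 0.39600
  20–24: 5 × 0.0931 × 0.958 = 0.44595
  25–29: 5 × 0.0936 × 0.947 = 0.44320
  30–34: 5 × 0.0389 × 0.932 = 0.18127
  35–39: 5 × 0.0182 × 0.916 = 0.08336
  40–44: 5 × 0.0039 × 0.907 = 0.01769
Sum = 1.56747
NRR = 0.483 × 1.56747 = 0.75709
NRR < 1, so the cohort does not fully replace itself.

0.757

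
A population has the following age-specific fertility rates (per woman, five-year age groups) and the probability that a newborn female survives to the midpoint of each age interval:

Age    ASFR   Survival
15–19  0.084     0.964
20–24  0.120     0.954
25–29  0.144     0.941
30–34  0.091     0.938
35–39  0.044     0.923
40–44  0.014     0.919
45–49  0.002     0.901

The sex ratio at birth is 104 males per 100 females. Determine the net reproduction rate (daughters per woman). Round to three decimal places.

Proportion female at birth = 100 / (100 + 104) = 0.49020.
Per-age-group product (5 × ASFR × survival probability):
  15–19: 5 × 0.084 × 0.964 = 0.40488
  20–24: 5 × 0.120 × 0.954 = 0.57240
  25–29: 5 × 0.144 × 0.941 = 0.67752
  30–34: 5 × 0.091 × 0.938 = 0.42679
  35–39: 5 × 0.044 × 0.923 = 0.20306
  40–44: 5 × 0.014 × 0.919 = 0.06433
  45–49: 5 × 0.002 × 0.901 = 0.00901
Sum = 2.35799
NRR = 0.49020 × 2.35799 = 1.15589

1.156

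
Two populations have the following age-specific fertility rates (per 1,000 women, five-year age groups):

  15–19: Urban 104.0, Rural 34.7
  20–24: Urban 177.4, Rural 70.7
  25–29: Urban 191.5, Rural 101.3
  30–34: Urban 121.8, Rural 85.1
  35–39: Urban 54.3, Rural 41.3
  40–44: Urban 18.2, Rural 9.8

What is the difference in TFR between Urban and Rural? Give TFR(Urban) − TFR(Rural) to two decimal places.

Urban:
  Sum of ASFRs = 104.0 + 177.4 + 191.5 + 121.8 + 54.3 + 18.2 = 667.2
  TFR = 5 × 667.2 / 1000 = 3.336
Rural:
  Sum of ASFRs = 34.7 + 70.7 + 101.3 + 85.1 + 41.3 + 9.8 = 342.9
  TFR = 5 × 342.9 / 1000 = 1.7145
Difference = 3.336 − 1.7145 = 1.6215

1.62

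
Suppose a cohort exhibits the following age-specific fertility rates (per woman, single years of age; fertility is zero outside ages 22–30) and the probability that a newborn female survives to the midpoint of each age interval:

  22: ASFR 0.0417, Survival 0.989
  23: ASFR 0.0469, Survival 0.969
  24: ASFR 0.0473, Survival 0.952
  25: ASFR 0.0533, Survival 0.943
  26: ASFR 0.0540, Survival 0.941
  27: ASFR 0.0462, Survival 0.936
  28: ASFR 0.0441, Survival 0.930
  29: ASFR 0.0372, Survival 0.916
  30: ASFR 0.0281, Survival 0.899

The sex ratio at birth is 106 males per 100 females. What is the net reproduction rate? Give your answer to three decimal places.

0.183

Proportion female at birth = 100 / (100 + 106) = 0.48544.
Weighting each age-specific rate by interval width and survival:
  22: 1 × 0.0417 × 0.989 = 0.04124
  23: 1 × 0.0469 × 0.969 = 0.04545
  24: 1 × 0.0473 × 0.952 = 0.04503
  25: 1 × 0.0533 × 0.943 = 0.05026
  26: 1 × 0.0540 × 0.941 = 0.05081
  27: 1 × 0.0462 × 0.936 = 0.04324
  28: 1 × 0.0441 × 0.930 = 0.04101
  29: 1 × 0.0372 × 0.916 = 0.03408
  30: 1 × 0.0281 × 0.899 = 0.02526
Sum = 0.37638
NRR = 0.48544 × 0.37638 = 0.18271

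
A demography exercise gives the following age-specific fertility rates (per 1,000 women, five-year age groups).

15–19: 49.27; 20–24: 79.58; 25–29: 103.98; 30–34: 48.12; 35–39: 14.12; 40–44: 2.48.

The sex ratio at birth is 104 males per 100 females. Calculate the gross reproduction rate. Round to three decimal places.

Proportion female at birth = 100 / (100 + 104) = 0.49020.
Sum of ASFRs = 49.27 + 79.58 + 103.98 + 48.12 + 14.12 + 2.48 = 297.55
TFR = 5 × 297.55 / 1000 = 1.48775
GRR = 0.49020 × 1.48775 = 0.72930

0.729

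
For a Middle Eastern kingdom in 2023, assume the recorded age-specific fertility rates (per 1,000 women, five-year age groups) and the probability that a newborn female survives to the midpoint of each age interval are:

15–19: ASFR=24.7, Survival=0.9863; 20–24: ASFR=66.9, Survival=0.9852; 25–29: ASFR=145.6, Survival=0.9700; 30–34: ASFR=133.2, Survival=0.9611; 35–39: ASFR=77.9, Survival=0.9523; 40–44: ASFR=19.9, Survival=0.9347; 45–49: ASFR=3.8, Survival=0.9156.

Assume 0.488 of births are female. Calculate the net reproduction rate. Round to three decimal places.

Proportion female at birth = 0.488.
Per-age-group product (5 × ASFR × survival probability):
  15–19: 5 × 24.7/1000 × 0.9863 = 0.12181
  20–24: 5 × 66.9/1000 × 0.9852 = 0.32955
  25–29: 5 × 145.6/1000 × 0.9700 = 0.70616
  30–34: 5 × 133.2/1000 × 0.9611 = 0.64009
  35–39: 5 × 77.9/1000 × 0.9523 = 0.37092
  40–44: 5 × 19.9/1000 × 0.9347 = 0.09300
  45–49: 5 × 3.8/1000 × 0.9156 = 0.01740
Sum = 2.27893
NRR = 0.488 × 2.27893 = 1.11212

1.112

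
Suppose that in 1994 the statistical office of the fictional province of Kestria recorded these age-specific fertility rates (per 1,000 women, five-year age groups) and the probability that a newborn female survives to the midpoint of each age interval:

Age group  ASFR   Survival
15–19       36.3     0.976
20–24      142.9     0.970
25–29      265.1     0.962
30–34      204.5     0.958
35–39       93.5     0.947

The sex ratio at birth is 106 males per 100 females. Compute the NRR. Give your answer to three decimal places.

Proportion female at birth = 100 / (100 + 106) = 0.48544.
Survival-weighted fertility by age (5·fₓ·Sₓ):
  15–19: 5 × 36.3/1000 × 0.976 = 0.17714
  20–24: 5 × 142.9/1000 × 0.970 = 0.69307
  25–29: 5 × 265.1/1000 × 0.962 = 1.27513
  30–34: 5 × 204.5/1000 × 0.958 = 0.97956
  35–39: 5 × 93.5/1000 × 0.947 = 0.44272
Sum = 3.56762
NRR = 0.48544 × 3.56762 = 1.73187
An NRR exceeding 1 indicates intrinsic growth under these rates.

1.732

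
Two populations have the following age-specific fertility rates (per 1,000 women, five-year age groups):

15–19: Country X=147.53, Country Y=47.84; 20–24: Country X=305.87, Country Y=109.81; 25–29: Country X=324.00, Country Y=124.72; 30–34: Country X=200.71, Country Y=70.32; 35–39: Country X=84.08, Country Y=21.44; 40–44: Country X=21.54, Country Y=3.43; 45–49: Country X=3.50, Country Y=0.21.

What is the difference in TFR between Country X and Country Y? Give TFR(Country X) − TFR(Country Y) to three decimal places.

3.547

Country X:
  Sum of ASFRs = 147.53 + 305.87 + 324.00 + 200.71 + 84.08 + 21.54 + 3.50 = 1087.23
  TFR = 5 × 1087.23 / 1000 = 5.43615
Country Y:
  Sum of ASFRs = 47.84 + 109.81 + 124.72 + 70.32 + 21.44 + 3.43 + 0.21 = 377.77
  TFR = 5 × 377.77 / 1000 = 1.88885
Difference = 5.43615 − 1.88885 = 3.5473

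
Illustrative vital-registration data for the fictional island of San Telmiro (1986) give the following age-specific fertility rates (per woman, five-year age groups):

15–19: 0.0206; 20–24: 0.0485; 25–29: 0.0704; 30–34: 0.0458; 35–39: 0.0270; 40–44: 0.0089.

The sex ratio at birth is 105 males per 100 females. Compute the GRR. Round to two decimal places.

Proportion female at birth = 100 / (100 + 105) = 0.48780.
Sum of ASFRs = 0.0206 + 0.0485 + 0.0704 + 0.0458 + 0.0270 + 0.0089 = 0.2212
TFR = 5 × 0.2212 = 1.106
GRR = 0.48780 × 1.106 = 0.53951

0.54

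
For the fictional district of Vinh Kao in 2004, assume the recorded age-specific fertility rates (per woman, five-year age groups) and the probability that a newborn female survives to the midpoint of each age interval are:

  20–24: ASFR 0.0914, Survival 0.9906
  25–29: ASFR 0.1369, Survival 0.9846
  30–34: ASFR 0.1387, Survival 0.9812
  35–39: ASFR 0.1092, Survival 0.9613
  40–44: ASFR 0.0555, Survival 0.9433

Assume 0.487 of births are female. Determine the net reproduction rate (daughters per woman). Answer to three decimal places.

Proportion female at birth = 0.487.
Survival-weighted fertility by age (5·fₓ·Sₓ):
  20–24: 5 × 0.0914 × 0.9906 = 0.45270
  25–29: 5 × 0.1369 × 0.9846 = 0.67396
  30–34: 5 × 0.1387 × 0.9812 = 0.68046
  35–39: 5 × 0.1092 × 0.9613 = 0.52487
  40–44: 5 × 0.0555 × 0.9433 = 0.26177
Sum = 2.59376
NRR = 0.487 × 2.59376 = 1.26316
NRR > 1, so each generation more than replaces itself.

1.263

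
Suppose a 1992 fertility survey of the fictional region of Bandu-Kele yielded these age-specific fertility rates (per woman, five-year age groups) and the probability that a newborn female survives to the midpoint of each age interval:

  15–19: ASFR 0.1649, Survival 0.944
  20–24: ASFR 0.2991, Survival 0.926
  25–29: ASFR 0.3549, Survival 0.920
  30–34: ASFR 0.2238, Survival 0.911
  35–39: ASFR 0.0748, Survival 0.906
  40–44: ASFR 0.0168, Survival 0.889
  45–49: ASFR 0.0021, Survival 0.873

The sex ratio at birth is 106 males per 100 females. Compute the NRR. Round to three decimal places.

Proportion female at birth = 100 / (100 + 106) = 0.48544.
Weighting each age-specific rate by interval width and survival:
  15–19: 5 × 0.1649 × 0.944 = 0.77833
  20–24: 5 × 0.2991 × 0.926 = 1.38483
  25–29: 5 × 0.3549 × 0.920 = 1.63254
  30–34: 5 × 0.2238 × 0.911 = 1.01941
  35–39: 5 × 0.0748 × 0.906 = 0.33884
  40–44: 5 × 0.0168 × 0.889 = 0.07468
  45–49: 5 × 0.0021 × 0.873 = 0.00917
Sum = 5.23780
NRR = 0.48544 × 5.23780 = 2.54264
NRR > 1, so each generation more than replaces itself.

2.543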